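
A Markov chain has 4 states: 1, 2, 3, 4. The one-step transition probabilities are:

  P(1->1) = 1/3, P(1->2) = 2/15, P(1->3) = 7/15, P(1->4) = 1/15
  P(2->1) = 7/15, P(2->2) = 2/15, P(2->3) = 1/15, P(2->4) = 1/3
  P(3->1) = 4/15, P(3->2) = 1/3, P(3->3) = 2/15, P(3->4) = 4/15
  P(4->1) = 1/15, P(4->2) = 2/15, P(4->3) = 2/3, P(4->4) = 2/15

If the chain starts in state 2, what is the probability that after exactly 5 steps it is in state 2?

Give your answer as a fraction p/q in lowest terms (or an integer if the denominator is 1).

Answer: 50137/253125

Derivation:
Computing P^5 by repeated multiplication:
P^1 =
  1: [1/3, 2/15, 7/15, 1/15]
  2: [7/15, 2/15, 1/15, 1/3]
  3: [4/15, 1/3, 2/15, 4/15]
  4: [1/15, 2/15, 2/3, 2/15]
P^2 =
  1: [68/225, 17/75, 61/225, 1/5]
  2: [58/225, 11/75, 103/225, 31/225]
  3: [67/225, 4/25, 77/225, 1/5]
  4: [61/225, 4/15, 49/225, 11/45]
P^3 =
  1: [986/3375, 211/1125, 1099/3375, 73/375]
  2: [964/3375, 253/1125, 191/675, 697/3375]
  3: [188/675, 227/1125, 1109/3375, 43/225]
  4: [976/3375, 199/1125, 227/675, 667/3375]
P^4 =
  1: [14414/50625, 3349/16875, 16303/50625, 3287/16875]
  2: [586/2025, 641/3375, 16387/50625, 9973/50625]
  3: [14548/50625, 3359/16875, 15929/50625, 373/1875]
  4: [14266/50625, 677/3375, 16369/50625, 1967/10125]
P^5 =
  1: [217472/759375, 50053/253125, 242161/759375, 49861/253125]
  2: [216076/759375, 50137/253125, 244669/759375, 148219/759375]
  3: [217066/759375, 49679/253125, 244481/759375, 49597/253125]
  4: [217726/759375, 50119/253125, 48221/151875, 150187/759375]

(P^5)[2 -> 2] = 50137/253125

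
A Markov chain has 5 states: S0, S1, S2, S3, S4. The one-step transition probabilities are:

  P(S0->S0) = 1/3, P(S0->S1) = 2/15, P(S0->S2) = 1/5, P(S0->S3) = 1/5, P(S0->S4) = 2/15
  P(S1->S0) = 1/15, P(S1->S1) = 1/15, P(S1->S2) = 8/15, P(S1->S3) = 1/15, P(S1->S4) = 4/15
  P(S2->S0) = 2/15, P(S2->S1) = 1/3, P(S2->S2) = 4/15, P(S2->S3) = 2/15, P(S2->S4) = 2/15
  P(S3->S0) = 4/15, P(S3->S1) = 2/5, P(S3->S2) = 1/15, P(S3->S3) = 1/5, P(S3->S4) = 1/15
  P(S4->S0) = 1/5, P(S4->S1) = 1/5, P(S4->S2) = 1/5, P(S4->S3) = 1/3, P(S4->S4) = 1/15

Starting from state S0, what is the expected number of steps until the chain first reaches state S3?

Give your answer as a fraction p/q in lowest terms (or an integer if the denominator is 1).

Let h_i = expected steps to first reach S3 from state i.
Boundary: h_S3 = 0.
First-step equations for the other states:
  h_S0 = 1 + 1/3*h_S0 + 2/15*h_S1 + 1/5*h_S2 + 1/5*h_S3 + 2/15*h_S4
  h_S1 = 1 + 1/15*h_S0 + 1/15*h_S1 + 8/15*h_S2 + 1/15*h_S3 + 4/15*h_S4
  h_S2 = 1 + 2/15*h_S0 + 1/3*h_S1 + 4/15*h_S2 + 2/15*h_S3 + 2/15*h_S4
  h_S4 = 1 + 1/5*h_S0 + 1/5*h_S1 + 1/5*h_S2 + 1/3*h_S3 + 1/15*h_S4

Substituting h_S3 = 0 and rearranging gives the linear system (I - Q) h = 1:
  [2/3, -2/15, -1/5, -2/15] . (h_S0, h_S1, h_S2, h_S4) = 1
  [-1/15, 14/15, -8/15, -4/15] . (h_S0, h_S1, h_S2, h_S4) = 1
  [-2/15, -1/3, 11/15, -2/15] . (h_S0, h_S1, h_S2, h_S4) = 1
  [-1/5, -1/5, -1/5, 14/15] . (h_S0, h_S1, h_S2, h_S4) = 1

Solving yields:
  h_S0 = 829/146
  h_S1 = 947/146
  h_S2 = 1827/292
  h_S4 = 2931/584

Starting state is S0, so the expected hitting time is h_S0 = 829/146.

Answer: 829/146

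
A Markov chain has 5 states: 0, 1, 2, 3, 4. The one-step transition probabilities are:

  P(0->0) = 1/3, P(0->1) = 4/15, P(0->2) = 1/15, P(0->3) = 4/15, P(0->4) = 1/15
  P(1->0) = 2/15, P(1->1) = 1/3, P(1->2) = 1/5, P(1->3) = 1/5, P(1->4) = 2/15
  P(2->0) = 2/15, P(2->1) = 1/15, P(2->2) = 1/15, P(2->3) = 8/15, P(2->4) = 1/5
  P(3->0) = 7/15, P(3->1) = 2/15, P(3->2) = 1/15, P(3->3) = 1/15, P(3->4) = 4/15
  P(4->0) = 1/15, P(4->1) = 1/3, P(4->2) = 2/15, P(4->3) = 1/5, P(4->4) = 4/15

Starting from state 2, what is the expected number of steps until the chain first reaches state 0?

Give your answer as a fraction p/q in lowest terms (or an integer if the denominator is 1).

Answer: 13560/2827

Derivation:
Let h_i = expected steps to first reach 0 from state i.
Boundary: h_0 = 0.
First-step equations for the other states:
  h_1 = 1 + 2/15*h_0 + 1/3*h_1 + 1/5*h_2 + 1/5*h_3 + 2/15*h_4
  h_2 = 1 + 2/15*h_0 + 1/15*h_1 + 1/15*h_2 + 8/15*h_3 + 1/5*h_4
  h_3 = 1 + 7/15*h_0 + 2/15*h_1 + 1/15*h_2 + 1/15*h_3 + 4/15*h_4
  h_4 = 1 + 1/15*h_0 + 1/3*h_1 + 2/15*h_2 + 1/5*h_3 + 4/15*h_4

Substituting h_0 = 0 and rearranging gives the linear system (I - Q) h = 1:
  [2/3, -1/5, -1/5, -2/15] . (h_1, h_2, h_3, h_4) = 1
  [-1/15, 14/15, -8/15, -1/5] . (h_1, h_2, h_3, h_4) = 1
  [-2/15, -1/15, 14/15, -4/15] . (h_1, h_2, h_3, h_4) = 1
  [-1/3, -2/15, -1/5, 11/15] . (h_1, h_2, h_3, h_4) = 1

Solving yields:
  h_1 = 29355/5654
  h_2 = 13560/2827
  h_3 = 10635/2827
  h_4 = 31785/5654

Starting state is 2, so the expected hitting time is h_2 = 13560/2827.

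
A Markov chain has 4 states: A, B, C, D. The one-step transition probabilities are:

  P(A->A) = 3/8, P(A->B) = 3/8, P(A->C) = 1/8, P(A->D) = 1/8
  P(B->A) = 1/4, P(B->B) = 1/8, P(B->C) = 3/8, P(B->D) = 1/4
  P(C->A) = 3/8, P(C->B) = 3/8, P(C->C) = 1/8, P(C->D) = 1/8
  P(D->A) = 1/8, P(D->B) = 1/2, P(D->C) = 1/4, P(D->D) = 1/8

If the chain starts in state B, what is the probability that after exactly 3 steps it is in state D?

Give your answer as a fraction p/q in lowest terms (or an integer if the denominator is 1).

Computing P^3 by repeated multiplication:
P^1 =
  A: [3/8, 3/8, 1/8, 1/8]
  B: [1/4, 1/8, 3/8, 1/4]
  C: [3/8, 3/8, 1/8, 1/8]
  D: [1/8, 1/2, 1/4, 1/8]
P^2 =
  A: [19/64, 19/64, 15/64, 11/64]
  B: [19/64, 3/8, 3/16, 9/64]
  C: [19/64, 19/64, 15/64, 11/64]
  D: [9/32, 17/64, 17/64, 3/16]
P^3 =
  A: [151/512, 165/512, 113/512, 83/512]
  B: [75/256, 153/512, 121/512, 11/64]
  C: [151/512, 165/512, 113/512, 83/512]
  D: [151/512, 85/256, 55/256, 81/512]

(P^3)[B -> D] = 11/64

Answer: 11/64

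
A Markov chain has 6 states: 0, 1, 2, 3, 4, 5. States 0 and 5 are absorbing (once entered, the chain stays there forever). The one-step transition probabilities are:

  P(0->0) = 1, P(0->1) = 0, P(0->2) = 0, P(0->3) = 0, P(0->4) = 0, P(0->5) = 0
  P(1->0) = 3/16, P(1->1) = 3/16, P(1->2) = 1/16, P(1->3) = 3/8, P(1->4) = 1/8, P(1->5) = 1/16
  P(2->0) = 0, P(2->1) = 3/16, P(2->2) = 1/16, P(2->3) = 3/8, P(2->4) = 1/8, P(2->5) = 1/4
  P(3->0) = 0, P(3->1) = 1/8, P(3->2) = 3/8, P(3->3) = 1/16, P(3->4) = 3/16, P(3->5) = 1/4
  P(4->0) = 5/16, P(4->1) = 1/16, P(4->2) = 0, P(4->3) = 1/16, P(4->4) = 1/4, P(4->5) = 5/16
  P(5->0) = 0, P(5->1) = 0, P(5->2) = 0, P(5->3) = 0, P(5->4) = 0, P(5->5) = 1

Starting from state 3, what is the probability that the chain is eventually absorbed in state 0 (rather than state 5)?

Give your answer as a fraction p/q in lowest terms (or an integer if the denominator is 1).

Let a_i = P(absorbed in 0 | start in state i).
Boundary conditions: a_0 = 1, a_5 = 0.
For each transient state i, a_i = sum_j P(i->j) * a_j:
  a_1 = 3/16*a_0 + 3/16*a_1 + 1/16*a_2 + 3/8*a_3 + 1/8*a_4 + 1/16*a_5
  a_2 = 0*a_0 + 3/16*a_1 + 1/16*a_2 + 3/8*a_3 + 1/8*a_4 + 1/4*a_5
  a_3 = 0*a_0 + 1/8*a_1 + 3/8*a_2 + 1/16*a_3 + 3/16*a_4 + 1/4*a_5
  a_4 = 5/16*a_0 + 1/16*a_1 + 0*a_2 + 1/16*a_3 + 1/4*a_4 + 5/16*a_5

Substituting a_0 = 1 and a_5 = 0, rearrange to (I - Q) a = r where r[i] = P(i -> 0):
  [13/16, -1/16, -3/8, -1/8] . (a_1, a_2, a_3, a_4) = 3/16
  [-3/16, 15/16, -3/8, -1/8] . (a_1, a_2, a_3, a_4) = 0
  [-1/8, -3/8, 15/16, -3/16] . (a_1, a_2, a_3, a_4) = 0
  [-1/16, 0, -1/16, 3/4] . (a_1, a_2, a_3, a_4) = 5/16

Solving yields:
  a_1 = 10473/23744
  a_2 = 6021/23744
  a_3 = 6059/23744
  a_4 = 11271/23744

Starting state is 3, so the absorption probability is a_3 = 6059/23744.

Answer: 6059/23744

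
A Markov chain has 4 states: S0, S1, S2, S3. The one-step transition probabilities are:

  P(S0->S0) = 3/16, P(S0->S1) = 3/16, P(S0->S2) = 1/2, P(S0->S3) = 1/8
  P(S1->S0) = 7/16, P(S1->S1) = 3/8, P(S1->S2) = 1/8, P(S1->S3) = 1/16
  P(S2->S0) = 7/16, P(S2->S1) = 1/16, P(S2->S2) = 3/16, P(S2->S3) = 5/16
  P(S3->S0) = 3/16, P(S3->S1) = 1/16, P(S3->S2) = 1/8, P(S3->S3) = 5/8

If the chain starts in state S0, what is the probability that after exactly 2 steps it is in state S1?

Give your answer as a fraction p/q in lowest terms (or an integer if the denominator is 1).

Answer: 37/256

Derivation:
Computing P^2 by repeated multiplication:
P^1 =
  S0: [3/16, 3/16, 1/2, 1/8]
  S1: [7/16, 3/8, 1/8, 1/16]
  S2: [7/16, 1/16, 3/16, 5/16]
  S3: [3/16, 1/16, 1/8, 5/8]
P^2 =
  S0: [23/64, 37/256, 29/128, 69/256]
  S1: [5/16, 15/64, 19/64, 5/32]
  S2: [1/4, 35/256, 77/256, 5/16]
  S3: [15/64, 27/256, 13/64, 117/256]

(P^2)[S0 -> S1] = 37/256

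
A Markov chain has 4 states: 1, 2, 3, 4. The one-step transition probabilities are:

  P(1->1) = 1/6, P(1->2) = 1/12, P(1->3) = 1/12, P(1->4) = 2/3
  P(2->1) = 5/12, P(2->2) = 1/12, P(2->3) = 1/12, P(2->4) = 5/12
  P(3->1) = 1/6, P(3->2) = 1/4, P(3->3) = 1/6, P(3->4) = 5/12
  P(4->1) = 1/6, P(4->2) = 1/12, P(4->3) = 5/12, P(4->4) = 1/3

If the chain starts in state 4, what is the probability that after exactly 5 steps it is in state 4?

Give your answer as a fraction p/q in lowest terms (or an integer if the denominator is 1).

Computing P^5 by repeated multiplication:
P^1 =
  1: [1/6, 1/12, 1/12, 2/3]
  2: [5/12, 1/12, 1/12, 5/12]
  3: [1/6, 1/4, 1/6, 5/12]
  4: [1/6, 1/12, 5/12, 1/3]
P^2 =
  1: [3/16, 7/72, 5/16, 29/72]
  2: [3/16, 7/72, 11/48, 35/72]
  3: [11/48, 1/9, 17/72, 61/144]
  4: [3/16, 11/72, 11/48, 31/72]
P^3 =
  1: [55/288, 13/96, 421/1728, 743/1728]
  2: [55/288, 35/288, 457/1728, 731/1728]
  3: [7/36, 53/432, 211/864, 379/864]
  4: [59/288, 35/288, 425/1728, 739/1728]
P^4 =
  1: [77/384, 1285/10368, 569/2304, 8887/20736]
  2: [227/1152, 1321/10368, 1703/6912, 8899/20736]
  3: [341/1728, 643/5184, 2591/10368, 4445/10368]
  4: [227/1152, 1289/10368, 1703/6912, 8963/20736]
P^5 =
  1: [8197/41472, 1721/13824, 61405/248832, 107267/248832]
  2: [8233/41472, 5159/41472, 61441/248832, 107039/248832]
  3: [4099/20736, 7775/62208, 30739/124416, 53533/124416]
  4: [8201/41472, 5159/41472, 61697/248832, 106975/248832]

(P^5)[4 -> 4] = 106975/248832

Answer: 106975/248832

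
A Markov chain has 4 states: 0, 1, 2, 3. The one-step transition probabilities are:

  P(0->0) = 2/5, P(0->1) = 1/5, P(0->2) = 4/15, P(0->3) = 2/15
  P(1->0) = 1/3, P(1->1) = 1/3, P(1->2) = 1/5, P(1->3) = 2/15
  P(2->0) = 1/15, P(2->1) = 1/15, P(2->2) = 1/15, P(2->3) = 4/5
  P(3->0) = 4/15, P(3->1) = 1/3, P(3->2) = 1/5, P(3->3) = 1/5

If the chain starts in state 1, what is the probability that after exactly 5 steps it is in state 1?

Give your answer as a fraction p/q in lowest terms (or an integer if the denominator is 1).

Answer: 185509/759375

Derivation:
Computing P^5 by repeated multiplication:
P^1 =
  0: [2/5, 1/5, 4/15, 2/15]
  1: [1/3, 1/3, 1/5, 2/15]
  2: [1/15, 1/15, 1/15, 4/5]
  3: [4/15, 1/3, 1/5, 1/5]
P^2 =
  0: [7/25, 47/225, 43/225, 8/25]
  1: [22/75, 53/225, 44/225, 62/225]
  2: [4/15, 23/75, 44/225, 52/225]
  3: [64/225, 11/45, 43/225, 7/25]
P^3 =
  0: [944/3375, 827/3375, 652/3375, 952/3375]
  1: [953/3375, 817/3375, 653/3375, 952/3375]
  2: [319/1125, 829/3375, 647/3375, 314/1125]
  3: [106/375, 11/45, 653/3375, 943/3375]
P^4 =
  0: [4753/16875, 12379/50625, 217/1125, 14222/50625]
  1: [14264/50625, 1373/5625, 9772/50625, 4744/16875]
  2: [14302/50625, 12373/50625, 9788/50625, 14162/50625]
  3: [1586/5625, 2471/10125, 9773/50625, 4741/16875]
P^5 =
  0: [214102/759375, 61849/253125, 48868/253125, 213122/759375]
  1: [214069/759375, 185509/759375, 9773/50625, 213202/759375]
  2: [71371/253125, 185369/759375, 16289/84375, 213292/759375]
  3: [214084/759375, 37097/151875, 146603/759375, 213203/759375]

(P^5)[1 -> 1] = 185509/759375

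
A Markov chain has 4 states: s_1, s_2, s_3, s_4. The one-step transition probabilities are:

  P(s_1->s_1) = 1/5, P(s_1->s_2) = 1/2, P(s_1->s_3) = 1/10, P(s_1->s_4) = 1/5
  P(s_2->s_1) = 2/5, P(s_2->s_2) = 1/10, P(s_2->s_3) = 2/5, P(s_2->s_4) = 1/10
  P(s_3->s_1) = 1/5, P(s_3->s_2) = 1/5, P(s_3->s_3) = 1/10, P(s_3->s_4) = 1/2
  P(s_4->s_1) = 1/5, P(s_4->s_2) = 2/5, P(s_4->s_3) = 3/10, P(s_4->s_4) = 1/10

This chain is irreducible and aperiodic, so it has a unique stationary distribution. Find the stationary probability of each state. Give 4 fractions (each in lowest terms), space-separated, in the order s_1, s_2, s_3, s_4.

The stationary distribution satisfies pi = pi * P, i.e.:
  pi_s_1 = 1/5*pi_s_1 + 2/5*pi_s_2 + 1/5*pi_s_3 + 1/5*pi_s_4
  pi_s_2 = 1/2*pi_s_1 + 1/10*pi_s_2 + 1/5*pi_s_3 + 2/5*pi_s_4
  pi_s_3 = 1/10*pi_s_1 + 2/5*pi_s_2 + 1/10*pi_s_3 + 3/10*pi_s_4
  pi_s_4 = 1/5*pi_s_1 + 1/10*pi_s_2 + 1/2*pi_s_3 + 1/10*pi_s_4
with normalization: pi_s_1 + pi_s_2 + pi_s_3 + pi_s_4 = 1.

Using the first 3 balance equations plus normalization, the linear system A*pi = b is:
  [-4/5, 2/5, 1/5, 1/5] . pi = 0
  [1/2, -9/10, 1/5, 2/5] . pi = 0
  [1/10, 2/5, -9/10, 3/10] . pi = 0
  [1, 1, 1, 1] . pi = 1

Solving yields:
  pi_s_1 = 100/387
  pi_s_2 = 113/387
  pi_s_3 = 179/774
  pi_s_4 = 169/774

Verification (pi * P):
  100/387*1/5 + 113/387*2/5 + 179/774*1/5 + 169/774*1/5 = 100/387 = pi_s_1  (ok)
  100/387*1/2 + 113/387*1/10 + 179/774*1/5 + 169/774*2/5 = 113/387 = pi_s_2  (ok)
  100/387*1/10 + 113/387*2/5 + 179/774*1/10 + 169/774*3/10 = 179/774 = pi_s_3  (ok)
  100/387*1/5 + 113/387*1/10 + 179/774*1/2 + 169/774*1/10 = 169/774 = pi_s_4  (ok)

Answer: 100/387 113/387 179/774 169/774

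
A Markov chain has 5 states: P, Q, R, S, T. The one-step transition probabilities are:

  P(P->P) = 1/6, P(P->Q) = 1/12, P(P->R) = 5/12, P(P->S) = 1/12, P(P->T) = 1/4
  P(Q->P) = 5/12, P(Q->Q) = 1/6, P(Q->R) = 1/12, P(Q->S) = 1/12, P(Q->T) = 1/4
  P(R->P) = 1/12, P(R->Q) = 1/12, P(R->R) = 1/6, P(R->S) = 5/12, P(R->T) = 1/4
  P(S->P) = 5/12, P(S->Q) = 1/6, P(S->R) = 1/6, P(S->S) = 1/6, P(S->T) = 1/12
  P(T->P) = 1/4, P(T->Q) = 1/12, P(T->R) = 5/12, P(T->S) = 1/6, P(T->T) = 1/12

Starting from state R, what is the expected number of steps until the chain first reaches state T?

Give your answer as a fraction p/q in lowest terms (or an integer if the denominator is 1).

Answer: 8204/1717

Derivation:
Let h_i = expected steps to first reach T from state i.
Boundary: h_T = 0.
First-step equations for the other states:
  h_P = 1 + 1/6*h_P + 1/12*h_Q + 5/12*h_R + 1/12*h_S + 1/4*h_T
  h_Q = 1 + 5/12*h_P + 1/6*h_Q + 1/12*h_R + 1/12*h_S + 1/4*h_T
  h_R = 1 + 1/12*h_P + 1/12*h_Q + 1/6*h_R + 5/12*h_S + 1/4*h_T
  h_S = 1 + 5/12*h_P + 1/6*h_Q + 1/6*h_R + 1/6*h_S + 1/12*h_T

Substituting h_T = 0 and rearranging gives the linear system (I - Q) h = 1:
  [5/6, -1/12, -5/12, -1/12] . (h_P, h_Q, h_R, h_S) = 1
  [-5/12, 5/6, -1/12, -1/12] . (h_P, h_Q, h_R, h_S) = 1
  [-1/12, -1/12, 5/6, -5/12] . (h_P, h_Q, h_R, h_S) = 1
  [-5/12, -1/6, -1/6, 5/6] . (h_P, h_Q, h_R, h_S) = 1

Solving yields:
  h_P = 7852/1717
  h_Q = 7724/1717
  h_R = 8204/1717
  h_S = 9172/1717

Starting state is R, so the expected hitting time is h_R = 8204/1717.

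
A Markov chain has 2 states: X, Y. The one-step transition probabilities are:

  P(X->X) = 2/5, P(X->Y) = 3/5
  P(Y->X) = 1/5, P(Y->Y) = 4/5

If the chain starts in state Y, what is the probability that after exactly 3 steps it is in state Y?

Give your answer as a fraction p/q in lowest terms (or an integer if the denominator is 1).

Answer: 94/125

Derivation:
Computing P^3 by repeated multiplication:
P^1 =
  X: [2/5, 3/5]
  Y: [1/5, 4/5]
P^2 =
  X: [7/25, 18/25]
  Y: [6/25, 19/25]
P^3 =
  X: [32/125, 93/125]
  Y: [31/125, 94/125]

(P^3)[Y -> Y] = 94/125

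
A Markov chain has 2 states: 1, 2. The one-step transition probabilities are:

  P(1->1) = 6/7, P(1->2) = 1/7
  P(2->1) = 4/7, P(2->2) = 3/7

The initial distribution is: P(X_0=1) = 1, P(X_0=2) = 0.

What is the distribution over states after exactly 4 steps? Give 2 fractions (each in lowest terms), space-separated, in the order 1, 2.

Propagating the distribution step by step (d_{t+1} = d_t * P):
d_0 = (1=1, 2=0)
  d_1[1] = 1*6/7 + 0*4/7 = 6/7
  d_1[2] = 1*1/7 + 0*3/7 = 1/7
d_1 = (1=6/7, 2=1/7)
  d_2[1] = 6/7*6/7 + 1/7*4/7 = 40/49
  d_2[2] = 6/7*1/7 + 1/7*3/7 = 9/49
d_2 = (1=40/49, 2=9/49)
  d_3[1] = 40/49*6/7 + 9/49*4/7 = 276/343
  d_3[2] = 40/49*1/7 + 9/49*3/7 = 67/343
d_3 = (1=276/343, 2=67/343)
  d_4[1] = 276/343*6/7 + 67/343*4/7 = 1924/2401
  d_4[2] = 276/343*1/7 + 67/343*3/7 = 477/2401
d_4 = (1=1924/2401, 2=477/2401)

Answer: 1924/2401 477/2401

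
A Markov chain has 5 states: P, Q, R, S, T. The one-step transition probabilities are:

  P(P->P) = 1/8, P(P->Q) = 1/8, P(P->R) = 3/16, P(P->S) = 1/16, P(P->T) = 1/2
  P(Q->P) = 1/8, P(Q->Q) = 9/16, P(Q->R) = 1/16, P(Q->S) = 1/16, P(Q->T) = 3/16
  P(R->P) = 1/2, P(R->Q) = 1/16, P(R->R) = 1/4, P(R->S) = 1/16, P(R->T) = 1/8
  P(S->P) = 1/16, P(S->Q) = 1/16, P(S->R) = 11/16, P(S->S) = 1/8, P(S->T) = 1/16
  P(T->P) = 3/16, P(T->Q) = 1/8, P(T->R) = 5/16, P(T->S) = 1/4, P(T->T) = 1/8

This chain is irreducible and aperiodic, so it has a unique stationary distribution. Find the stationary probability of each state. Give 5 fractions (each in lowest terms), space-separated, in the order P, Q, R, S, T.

Answer: 539/2340 47/260 154/585 257/2340 101/468

Derivation:
The stationary distribution satisfies pi = pi * P, i.e.:
  pi_P = 1/8*pi_P + 1/8*pi_Q + 1/2*pi_R + 1/16*pi_S + 3/16*pi_T
  pi_Q = 1/8*pi_P + 9/16*pi_Q + 1/16*pi_R + 1/16*pi_S + 1/8*pi_T
  pi_R = 3/16*pi_P + 1/16*pi_Q + 1/4*pi_R + 11/16*pi_S + 5/16*pi_T
  pi_S = 1/16*pi_P + 1/16*pi_Q + 1/16*pi_R + 1/8*pi_S + 1/4*pi_T
  pi_T = 1/2*pi_P + 3/16*pi_Q + 1/8*pi_R + 1/16*pi_S + 1/8*pi_T
with normalization: pi_P + pi_Q + pi_R + pi_S + pi_T = 1.

Using the first 4 balance equations plus normalization, the linear system A*pi = b is:
  [-7/8, 1/8, 1/2, 1/16, 3/16] . pi = 0
  [1/8, -7/16, 1/16, 1/16, 1/8] . pi = 0
  [3/16, 1/16, -3/4, 11/16, 5/16] . pi = 0
  [1/16, 1/16, 1/16, -7/8, 1/4] . pi = 0
  [1, 1, 1, 1, 1] . pi = 1

Solving yields:
  pi_P = 539/2340
  pi_Q = 47/260
  pi_R = 154/585
  pi_S = 257/2340
  pi_T = 101/468

Verification (pi * P):
  539/2340*1/8 + 47/260*1/8 + 154/585*1/2 + 257/2340*1/16 + 101/468*3/16 = 539/2340 = pi_P  (ok)
  539/2340*1/8 + 47/260*9/16 + 154/585*1/16 + 257/2340*1/16 + 101/468*1/8 = 47/260 = pi_Q  (ok)
  539/2340*3/16 + 47/260*1/16 + 154/585*1/4 + 257/2340*11/16 + 101/468*5/16 = 154/585 = pi_R  (ok)
  539/2340*1/16 + 47/260*1/16 + 154/585*1/16 + 257/2340*1/8 + 101/468*1/4 = 257/2340 = pi_S  (ok)
  539/2340*1/2 + 47/260*3/16 + 154/585*1/8 + 257/2340*1/16 + 101/468*1/8 = 101/468 = pi_T  (ok)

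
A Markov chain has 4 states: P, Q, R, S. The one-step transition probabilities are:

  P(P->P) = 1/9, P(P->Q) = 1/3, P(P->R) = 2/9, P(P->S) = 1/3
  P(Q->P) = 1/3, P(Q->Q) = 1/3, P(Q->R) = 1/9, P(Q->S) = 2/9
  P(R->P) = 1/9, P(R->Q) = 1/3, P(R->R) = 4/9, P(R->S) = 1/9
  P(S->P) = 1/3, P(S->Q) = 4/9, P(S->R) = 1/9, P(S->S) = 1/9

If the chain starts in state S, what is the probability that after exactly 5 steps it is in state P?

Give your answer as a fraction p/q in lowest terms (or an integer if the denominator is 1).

Answer: 4637/19683

Derivation:
Computing P^5 by repeated multiplication:
P^1 =
  P: [1/9, 1/3, 2/9, 1/3]
  Q: [1/3, 1/3, 1/9, 2/9]
  R: [1/9, 1/3, 4/9, 1/9]
  S: [1/3, 4/9, 1/9, 1/9]
P^2 =
  P: [7/27, 10/27, 16/81, 14/81]
  Q: [19/81, 29/81, 5/27, 2/9]
  R: [17/81, 28/81, 22/81, 14/81]
  S: [19/81, 28/81, 5/27, 19/81]
P^3 =
  P: [169/729, 257/729, 50/243, 17/81]
  Q: [175/729, 29/81, 145/729, 148/729]
  R: [55/243, 257/729, 164/729, 143/729]
  S: [175/729, 262/729, 145/729, 49/243]
P^4 =
  P: [1549/6561, 260/729, 1348/6561, 1324/6561]
  Q: [1547/6561, 2335/6561, 1339/6561, 1340/6561]
  R: [1529/6561, 2330/6561, 154/729, 1316/6561]
  S: [1547/6561, 778/2187, 1339/6561, 149/729]
P^5 =
  P: [13889/59049, 21007/59049, 12154/59049, 11999/59049]
  Q: [4637/19683, 21023/59049, 12125/59049, 11990/59049]
  R: [13853/59049, 20999/59049, 12248/59049, 3983/19683]
  S: [4637/19683, 2336/6561, 12125/59049, 11989/59049]

(P^5)[S -> P] = 4637/19683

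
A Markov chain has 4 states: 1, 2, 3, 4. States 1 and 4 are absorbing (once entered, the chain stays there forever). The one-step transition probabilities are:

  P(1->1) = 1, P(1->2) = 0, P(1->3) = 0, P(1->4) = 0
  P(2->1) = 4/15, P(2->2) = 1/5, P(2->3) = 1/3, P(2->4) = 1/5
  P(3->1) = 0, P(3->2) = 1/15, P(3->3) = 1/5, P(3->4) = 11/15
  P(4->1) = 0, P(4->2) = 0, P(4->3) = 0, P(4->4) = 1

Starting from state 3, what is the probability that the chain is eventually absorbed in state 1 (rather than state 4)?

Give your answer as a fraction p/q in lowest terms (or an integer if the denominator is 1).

Answer: 4/139

Derivation:
Let a_i = P(absorbed in 1 | start in state i).
Boundary conditions: a_1 = 1, a_4 = 0.
For each transient state i, a_i = sum_j P(i->j) * a_j:
  a_2 = 4/15*a_1 + 1/5*a_2 + 1/3*a_3 + 1/5*a_4
  a_3 = 0*a_1 + 1/15*a_2 + 1/5*a_3 + 11/15*a_4

Substituting a_1 = 1 and a_4 = 0, rearrange to (I - Q) a = r where r[i] = P(i -> 1):
  [4/5, -1/3] . (a_2, a_3) = 4/15
  [-1/15, 4/5] . (a_2, a_3) = 0

Solving yields:
  a_2 = 48/139
  a_3 = 4/139

Starting state is 3, so the absorption probability is a_3 = 4/139.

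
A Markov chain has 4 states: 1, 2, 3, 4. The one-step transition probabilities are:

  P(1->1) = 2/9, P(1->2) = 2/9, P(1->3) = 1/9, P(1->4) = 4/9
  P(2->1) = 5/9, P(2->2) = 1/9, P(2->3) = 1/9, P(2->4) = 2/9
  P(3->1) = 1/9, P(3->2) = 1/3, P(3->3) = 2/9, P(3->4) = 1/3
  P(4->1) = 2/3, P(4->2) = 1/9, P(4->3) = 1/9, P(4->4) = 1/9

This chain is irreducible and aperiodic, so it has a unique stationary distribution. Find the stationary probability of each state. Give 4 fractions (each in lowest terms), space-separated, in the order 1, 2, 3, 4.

Answer: 377/944 173/944 1/8 69/236

Derivation:
The stationary distribution satisfies pi = pi * P, i.e.:
  pi_1 = 2/9*pi_1 + 5/9*pi_2 + 1/9*pi_3 + 2/3*pi_4
  pi_2 = 2/9*pi_1 + 1/9*pi_2 + 1/3*pi_3 + 1/9*pi_4
  pi_3 = 1/9*pi_1 + 1/9*pi_2 + 2/9*pi_3 + 1/9*pi_4
  pi_4 = 4/9*pi_1 + 2/9*pi_2 + 1/3*pi_3 + 1/9*pi_4
with normalization: pi_1 + pi_2 + pi_3 + pi_4 = 1.

Using the first 3 balance equations plus normalization, the linear system A*pi = b is:
  [-7/9, 5/9, 1/9, 2/3] . pi = 0
  [2/9, -8/9, 1/3, 1/9] . pi = 0
  [1/9, 1/9, -7/9, 1/9] . pi = 0
  [1, 1, 1, 1] . pi = 1

Solving yields:
  pi_1 = 377/944
  pi_2 = 173/944
  pi_3 = 1/8
  pi_4 = 69/236

Verification (pi * P):
  377/944*2/9 + 173/944*5/9 + 1/8*1/9 + 69/236*2/3 = 377/944 = pi_1  (ok)
  377/944*2/9 + 173/944*1/9 + 1/8*1/3 + 69/236*1/9 = 173/944 = pi_2  (ok)
  377/944*1/9 + 173/944*1/9 + 1/8*2/9 + 69/236*1/9 = 1/8 = pi_3  (ok)
  377/944*4/9 + 173/944*2/9 + 1/8*1/3 + 69/236*1/9 = 69/236 = pi_4  (ok)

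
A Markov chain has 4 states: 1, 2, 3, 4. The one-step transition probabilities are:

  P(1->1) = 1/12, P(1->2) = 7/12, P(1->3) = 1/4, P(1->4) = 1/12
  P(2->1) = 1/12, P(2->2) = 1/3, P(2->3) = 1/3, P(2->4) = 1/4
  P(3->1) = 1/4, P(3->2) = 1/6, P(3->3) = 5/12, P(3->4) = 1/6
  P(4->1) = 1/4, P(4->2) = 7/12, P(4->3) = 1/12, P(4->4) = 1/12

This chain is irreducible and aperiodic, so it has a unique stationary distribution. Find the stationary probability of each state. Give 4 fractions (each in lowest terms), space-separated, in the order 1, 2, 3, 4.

The stationary distribution satisfies pi = pi * P, i.e.:
  pi_1 = 1/12*pi_1 + 1/12*pi_2 + 1/4*pi_3 + 1/4*pi_4
  pi_2 = 7/12*pi_1 + 1/3*pi_2 + 1/6*pi_3 + 7/12*pi_4
  pi_3 = 1/4*pi_1 + 1/3*pi_2 + 5/12*pi_3 + 1/12*pi_4
  pi_4 = 1/12*pi_1 + 1/4*pi_2 + 1/6*pi_3 + 1/12*pi_4
with normalization: pi_1 + pi_2 + pi_3 + pi_4 = 1.

Using the first 3 balance equations plus normalization, the linear system A*pi = b is:
  [-11/12, 1/12, 1/4, 1/4] . pi = 0
  [7/12, -2/3, 1/6, 7/12] . pi = 0
  [1/4, 1/3, -7/12, 1/12] . pi = 0
  [1, 1, 1, 1] . pi = 1

Solving yields:
  pi_1 = 303/1870
  pi_2 = 342/935
  pi_3 = 283/935
  pi_4 = 317/1870

Verification (pi * P):
  303/1870*1/12 + 342/935*1/12 + 283/935*1/4 + 317/1870*1/4 = 303/1870 = pi_1  (ok)
  303/1870*7/12 + 342/935*1/3 + 283/935*1/6 + 317/1870*7/12 = 342/935 = pi_2  (ok)
  303/1870*1/4 + 342/935*1/3 + 283/935*5/12 + 317/1870*1/12 = 283/935 = pi_3  (ok)
  303/1870*1/12 + 342/935*1/4 + 283/935*1/6 + 317/1870*1/12 = 317/1870 = pi_4  (ok)

Answer: 303/1870 342/935 283/935 317/1870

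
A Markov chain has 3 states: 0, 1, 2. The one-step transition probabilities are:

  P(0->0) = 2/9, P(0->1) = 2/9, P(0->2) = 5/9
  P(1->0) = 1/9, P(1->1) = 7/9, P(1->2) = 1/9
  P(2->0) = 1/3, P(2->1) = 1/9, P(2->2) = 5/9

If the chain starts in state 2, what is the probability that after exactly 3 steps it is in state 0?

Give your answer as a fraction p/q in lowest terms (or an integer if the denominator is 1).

Computing P^3 by repeated multiplication:
P^1 =
  0: [2/9, 2/9, 5/9]
  1: [1/9, 7/9, 1/9]
  2: [1/3, 1/9, 5/9]
P^2 =
  0: [7/27, 23/81, 37/81]
  1: [4/27, 52/81, 17/81]
  2: [22/81, 2/9, 41/81]
P^3 =
  0: [176/729, 80/243, 313/729]
  1: [127/729, 5/9, 197/729]
  2: [185/729, 211/729, 37/81]

(P^3)[2 -> 0] = 185/729

Answer: 185/729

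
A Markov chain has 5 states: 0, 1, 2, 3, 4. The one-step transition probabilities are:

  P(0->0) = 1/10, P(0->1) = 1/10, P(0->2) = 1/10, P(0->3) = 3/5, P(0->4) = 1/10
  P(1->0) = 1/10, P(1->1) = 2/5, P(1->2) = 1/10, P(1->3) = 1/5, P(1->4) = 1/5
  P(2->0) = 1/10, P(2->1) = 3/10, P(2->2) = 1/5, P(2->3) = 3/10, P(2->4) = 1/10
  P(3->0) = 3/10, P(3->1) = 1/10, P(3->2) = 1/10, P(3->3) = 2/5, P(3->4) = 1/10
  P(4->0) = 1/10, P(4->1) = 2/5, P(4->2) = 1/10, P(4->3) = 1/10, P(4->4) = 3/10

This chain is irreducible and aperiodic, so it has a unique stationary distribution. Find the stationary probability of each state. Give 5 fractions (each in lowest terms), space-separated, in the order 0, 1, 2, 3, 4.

Answer: 947/5724 115/477 1/9 1873/5724 74/477

Derivation:
The stationary distribution satisfies pi = pi * P, i.e.:
  pi_0 = 1/10*pi_0 + 1/10*pi_1 + 1/10*pi_2 + 3/10*pi_3 + 1/10*pi_4
  pi_1 = 1/10*pi_0 + 2/5*pi_1 + 3/10*pi_2 + 1/10*pi_3 + 2/5*pi_4
  pi_2 = 1/10*pi_0 + 1/10*pi_1 + 1/5*pi_2 + 1/10*pi_3 + 1/10*pi_4
  pi_3 = 3/5*pi_0 + 1/5*pi_1 + 3/10*pi_2 + 2/5*pi_3 + 1/10*pi_4
  pi_4 = 1/10*pi_0 + 1/5*pi_1 + 1/10*pi_2 + 1/10*pi_3 + 3/10*pi_4
with normalization: pi_0 + pi_1 + pi_2 + pi_3 + pi_4 = 1.

Using the first 4 balance equations plus normalization, the linear system A*pi = b is:
  [-9/10, 1/10, 1/10, 3/10, 1/10] . pi = 0
  [1/10, -3/5, 3/10, 1/10, 2/5] . pi = 0
  [1/10, 1/10, -4/5, 1/10, 1/10] . pi = 0
  [3/5, 1/5, 3/10, -3/5, 1/10] . pi = 0
  [1, 1, 1, 1, 1] . pi = 1

Solving yields:
  pi_0 = 947/5724
  pi_1 = 115/477
  pi_2 = 1/9
  pi_3 = 1873/5724
  pi_4 = 74/477

Verification (pi * P):
  947/5724*1/10 + 115/477*1/10 + 1/9*1/10 + 1873/5724*3/10 + 74/477*1/10 = 947/5724 = pi_0  (ok)
  947/5724*1/10 + 115/477*2/5 + 1/9*3/10 + 1873/5724*1/10 + 74/477*2/5 = 115/477 = pi_1  (ok)
  947/5724*1/10 + 115/477*1/10 + 1/9*1/5 + 1873/5724*1/10 + 74/477*1/10 = 1/9 = pi_2  (ok)
  947/5724*3/5 + 115/477*1/5 + 1/9*3/10 + 1873/5724*2/5 + 74/477*1/10 = 1873/5724 = pi_3  (ok)
  947/5724*1/10 + 115/477*1/5 + 1/9*1/10 + 1873/5724*1/10 + 74/477*3/10 = 74/477 = pi_4  (ok)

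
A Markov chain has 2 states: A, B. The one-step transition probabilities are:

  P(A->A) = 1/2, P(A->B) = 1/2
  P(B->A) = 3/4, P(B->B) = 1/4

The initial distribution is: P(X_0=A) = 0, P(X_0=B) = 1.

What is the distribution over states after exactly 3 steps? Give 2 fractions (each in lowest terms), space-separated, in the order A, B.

Propagating the distribution step by step (d_{t+1} = d_t * P):
d_0 = (A=0, B=1)
  d_1[A] = 0*1/2 + 1*3/4 = 3/4
  d_1[B] = 0*1/2 + 1*1/4 = 1/4
d_1 = (A=3/4, B=1/4)
  d_2[A] = 3/4*1/2 + 1/4*3/4 = 9/16
  d_2[B] = 3/4*1/2 + 1/4*1/4 = 7/16
d_2 = (A=9/16, B=7/16)
  d_3[A] = 9/16*1/2 + 7/16*3/4 = 39/64
  d_3[B] = 9/16*1/2 + 7/16*1/4 = 25/64
d_3 = (A=39/64, B=25/64)

Answer: 39/64 25/64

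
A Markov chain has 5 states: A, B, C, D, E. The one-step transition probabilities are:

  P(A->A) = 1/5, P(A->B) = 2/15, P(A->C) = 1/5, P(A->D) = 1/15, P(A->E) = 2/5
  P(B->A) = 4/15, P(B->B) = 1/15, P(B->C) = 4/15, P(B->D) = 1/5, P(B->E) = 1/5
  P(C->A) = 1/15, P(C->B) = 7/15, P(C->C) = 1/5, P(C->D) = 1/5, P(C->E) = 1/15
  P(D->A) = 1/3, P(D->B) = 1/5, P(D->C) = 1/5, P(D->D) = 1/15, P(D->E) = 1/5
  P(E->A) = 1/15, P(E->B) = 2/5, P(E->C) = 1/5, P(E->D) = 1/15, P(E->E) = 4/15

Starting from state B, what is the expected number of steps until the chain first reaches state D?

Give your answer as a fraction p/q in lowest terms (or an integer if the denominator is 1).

Let h_i = expected steps to first reach D from state i.
Boundary: h_D = 0.
First-step equations for the other states:
  h_A = 1 + 1/5*h_A + 2/15*h_B + 1/5*h_C + 1/15*h_D + 2/5*h_E
  h_B = 1 + 4/15*h_A + 1/15*h_B + 4/15*h_C + 1/5*h_D + 1/5*h_E
  h_C = 1 + 1/15*h_A + 7/15*h_B + 1/5*h_C + 1/5*h_D + 1/15*h_E
  h_E = 1 + 1/15*h_A + 2/5*h_B + 1/5*h_C + 1/15*h_D + 4/15*h_E

Substituting h_D = 0 and rearranging gives the linear system (I - Q) h = 1:
  [4/5, -2/15, -1/5, -2/5] . (h_A, h_B, h_C, h_E) = 1
  [-4/15, 14/15, -4/15, -1/5] . (h_A, h_B, h_C, h_E) = 1
  [-1/15, -7/15, 4/5, -1/15] . (h_A, h_B, h_C, h_E) = 1
  [-1/15, -2/5, -1/5, 11/15] . (h_A, h_B, h_C, h_E) = 1

Solving yields:
  h_A = 4195/543
  h_B = 1217/181
  h_C = 3497/543
  h_E = 4067/543

Starting state is B, so the expected hitting time is h_B = 1217/181.

Answer: 1217/181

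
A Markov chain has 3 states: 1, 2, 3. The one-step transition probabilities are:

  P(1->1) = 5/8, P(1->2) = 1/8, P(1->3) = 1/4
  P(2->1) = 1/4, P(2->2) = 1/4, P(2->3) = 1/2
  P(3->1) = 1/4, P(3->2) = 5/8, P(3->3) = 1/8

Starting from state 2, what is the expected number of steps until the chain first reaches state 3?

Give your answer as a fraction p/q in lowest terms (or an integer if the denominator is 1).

Answer: 5/2

Derivation:
Let h_i = expected steps to first reach 3 from state i.
Boundary: h_3 = 0.
First-step equations for the other states:
  h_1 = 1 + 5/8*h_1 + 1/8*h_2 + 1/4*h_3
  h_2 = 1 + 1/4*h_1 + 1/4*h_2 + 1/2*h_3

Substituting h_3 = 0 and rearranging gives the linear system (I - Q) h = 1:
  [3/8, -1/8] . (h_1, h_2) = 1
  [-1/4, 3/4] . (h_1, h_2) = 1

Solving yields:
  h_1 = 7/2
  h_2 = 5/2

Starting state is 2, so the expected hitting time is h_2 = 5/2.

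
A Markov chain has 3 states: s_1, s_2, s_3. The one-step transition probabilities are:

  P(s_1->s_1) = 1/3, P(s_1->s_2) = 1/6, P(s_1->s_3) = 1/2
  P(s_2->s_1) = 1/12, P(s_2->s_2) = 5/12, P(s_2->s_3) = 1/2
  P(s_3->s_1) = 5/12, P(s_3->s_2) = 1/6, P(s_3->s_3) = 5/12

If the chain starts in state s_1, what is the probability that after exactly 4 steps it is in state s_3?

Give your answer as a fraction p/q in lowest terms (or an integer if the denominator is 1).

Answer: 1595/3456

Derivation:
Computing P^4 by repeated multiplication:
P^1 =
  s_1: [1/3, 1/6, 1/2]
  s_2: [1/12, 5/12, 1/2]
  s_3: [5/12, 1/6, 5/12]
P^2 =
  s_1: [1/3, 5/24, 11/24]
  s_2: [13/48, 13/48, 11/24]
  s_3: [47/144, 5/24, 67/144]
P^3 =
  s_1: [23/72, 7/32, 133/288]
  s_2: [175/576, 15/64, 133/288]
  s_3: [553/1728, 7/32, 797/1728]
P^4 =
  s_1: [137/432, 85/384, 1595/3456]
  s_2: [2165/6912, 173/768, 1595/3456]
  s_3: [6575/20736, 85/384, 9571/20736]

(P^4)[s_1 -> s_3] = 1595/3456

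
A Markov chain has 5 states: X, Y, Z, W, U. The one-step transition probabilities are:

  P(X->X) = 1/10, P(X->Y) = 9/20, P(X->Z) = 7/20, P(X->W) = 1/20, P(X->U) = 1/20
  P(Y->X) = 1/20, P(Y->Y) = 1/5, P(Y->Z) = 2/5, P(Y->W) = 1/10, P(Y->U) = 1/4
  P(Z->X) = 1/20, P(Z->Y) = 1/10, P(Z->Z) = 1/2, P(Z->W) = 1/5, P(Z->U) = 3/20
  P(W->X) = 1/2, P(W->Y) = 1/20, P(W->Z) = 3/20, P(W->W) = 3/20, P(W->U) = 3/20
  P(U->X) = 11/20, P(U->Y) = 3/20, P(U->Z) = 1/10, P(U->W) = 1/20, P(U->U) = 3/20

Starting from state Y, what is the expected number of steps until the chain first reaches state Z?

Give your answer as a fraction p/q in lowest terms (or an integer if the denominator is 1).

Let h_i = expected steps to first reach Z from state i.
Boundary: h_Z = 0.
First-step equations for the other states:
  h_X = 1 + 1/10*h_X + 9/20*h_Y + 7/20*h_Z + 1/20*h_W + 1/20*h_U
  h_Y = 1 + 1/20*h_X + 1/5*h_Y + 2/5*h_Z + 1/10*h_W + 1/4*h_U
  h_W = 1 + 1/2*h_X + 1/20*h_Y + 3/20*h_Z + 3/20*h_W + 3/20*h_U
  h_U = 1 + 11/20*h_X + 3/20*h_Y + 1/10*h_Z + 1/20*h_W + 3/20*h_U

Substituting h_Z = 0 and rearranging gives the linear system (I - Q) h = 1:
  [9/10, -9/20, -1/20, -1/20] . (h_X, h_Y, h_W, h_U) = 1
  [-1/20, 4/5, -1/10, -1/4] . (h_X, h_Y, h_W, h_U) = 1
  [-1/2, -1/20, 17/20, -3/20] . (h_X, h_Y, h_W, h_U) = 1
  [-11/20, -3/20, -1/20, 17/20] . (h_X, h_Y, h_W, h_U) = 1

Solving yields:
  h_X = 86880/27619
  h_Y = 88060/27619
  h_W = 108300/27619
  h_U = 110620/27619

Starting state is Y, so the expected hitting time is h_Y = 88060/27619.

Answer: 88060/27619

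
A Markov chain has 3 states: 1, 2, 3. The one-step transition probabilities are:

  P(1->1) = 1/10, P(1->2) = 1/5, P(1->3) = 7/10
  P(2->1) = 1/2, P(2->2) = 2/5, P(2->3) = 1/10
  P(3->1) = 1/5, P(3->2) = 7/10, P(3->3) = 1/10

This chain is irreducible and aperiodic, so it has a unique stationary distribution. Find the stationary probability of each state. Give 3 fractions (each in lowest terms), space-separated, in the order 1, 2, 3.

Answer: 47/158 67/158 22/79

Derivation:
The stationary distribution satisfies pi = pi * P, i.e.:
  pi_1 = 1/10*pi_1 + 1/2*pi_2 + 1/5*pi_3
  pi_2 = 1/5*pi_1 + 2/5*pi_2 + 7/10*pi_3
  pi_3 = 7/10*pi_1 + 1/10*pi_2 + 1/10*pi_3
with normalization: pi_1 + pi_2 + pi_3 = 1.

Using the first 2 balance equations plus normalization, the linear system A*pi = b is:
  [-9/10, 1/2, 1/5] . pi = 0
  [1/5, -3/5, 7/10] . pi = 0
  [1, 1, 1] . pi = 1

Solving yields:
  pi_1 = 47/158
  pi_2 = 67/158
  pi_3 = 22/79

Verification (pi * P):
  47/158*1/10 + 67/158*1/2 + 22/79*1/5 = 47/158 = pi_1  (ok)
  47/158*1/5 + 67/158*2/5 + 22/79*7/10 = 67/158 = pi_2  (ok)
  47/158*7/10 + 67/158*1/10 + 22/79*1/10 = 22/79 = pi_3  (ok)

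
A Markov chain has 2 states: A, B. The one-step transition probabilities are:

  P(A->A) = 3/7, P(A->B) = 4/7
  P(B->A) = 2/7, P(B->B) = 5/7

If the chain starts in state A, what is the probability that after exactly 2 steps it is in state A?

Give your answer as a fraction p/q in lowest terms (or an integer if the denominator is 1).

Computing P^2 by repeated multiplication:
P^1 =
  A: [3/7, 4/7]
  B: [2/7, 5/7]
P^2 =
  A: [17/49, 32/49]
  B: [16/49, 33/49]

(P^2)[A -> A] = 17/49

Answer: 17/49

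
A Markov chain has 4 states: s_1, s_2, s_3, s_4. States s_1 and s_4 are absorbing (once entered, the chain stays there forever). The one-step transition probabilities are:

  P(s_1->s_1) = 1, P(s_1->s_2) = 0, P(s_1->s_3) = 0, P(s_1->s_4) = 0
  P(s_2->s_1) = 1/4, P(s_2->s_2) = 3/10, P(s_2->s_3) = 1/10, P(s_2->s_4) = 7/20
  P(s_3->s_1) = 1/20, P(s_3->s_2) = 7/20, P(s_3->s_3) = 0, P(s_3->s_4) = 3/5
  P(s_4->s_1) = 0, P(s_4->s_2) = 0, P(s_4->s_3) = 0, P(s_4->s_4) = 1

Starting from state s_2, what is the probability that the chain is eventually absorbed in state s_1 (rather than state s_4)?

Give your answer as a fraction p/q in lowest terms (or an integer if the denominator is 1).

Answer: 51/133

Derivation:
Let a_i = P(absorbed in s_1 | start in state i).
Boundary conditions: a_s_1 = 1, a_s_4 = 0.
For each transient state i, a_i = sum_j P(i->j) * a_j:
  a_s_2 = 1/4*a_s_1 + 3/10*a_s_2 + 1/10*a_s_3 + 7/20*a_s_4
  a_s_3 = 1/20*a_s_1 + 7/20*a_s_2 + 0*a_s_3 + 3/5*a_s_4

Substituting a_s_1 = 1 and a_s_4 = 0, rearrange to (I - Q) a = r where r[i] = P(i -> s_1):
  [7/10, -1/10] . (a_s_2, a_s_3) = 1/4
  [-7/20, 1] . (a_s_2, a_s_3) = 1/20

Solving yields:
  a_s_2 = 51/133
  a_s_3 = 7/38

Starting state is s_2, so the absorption probability is a_s_2 = 51/133.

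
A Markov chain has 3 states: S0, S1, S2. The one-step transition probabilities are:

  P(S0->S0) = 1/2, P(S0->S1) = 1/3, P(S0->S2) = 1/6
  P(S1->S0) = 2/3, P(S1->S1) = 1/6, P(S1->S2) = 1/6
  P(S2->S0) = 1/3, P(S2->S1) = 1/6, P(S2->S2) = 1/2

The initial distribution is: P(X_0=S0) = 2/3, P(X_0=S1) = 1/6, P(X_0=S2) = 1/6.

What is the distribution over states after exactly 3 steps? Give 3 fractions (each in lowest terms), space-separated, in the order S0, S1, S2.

Propagating the distribution step by step (d_{t+1} = d_t * P):
d_0 = (S0=2/3, S1=1/6, S2=1/6)
  d_1[S0] = 2/3*1/2 + 1/6*2/3 + 1/6*1/3 = 1/2
  d_1[S1] = 2/3*1/3 + 1/6*1/6 + 1/6*1/6 = 5/18
  d_1[S2] = 2/3*1/6 + 1/6*1/6 + 1/6*1/2 = 2/9
d_1 = (S0=1/2, S1=5/18, S2=2/9)
  d_2[S0] = 1/2*1/2 + 5/18*2/3 + 2/9*1/3 = 55/108
  d_2[S1] = 1/2*1/3 + 5/18*1/6 + 2/9*1/6 = 1/4
  d_2[S2] = 1/2*1/6 + 5/18*1/6 + 2/9*1/2 = 13/54
d_2 = (S0=55/108, S1=1/4, S2=13/54)
  d_3[S0] = 55/108*1/2 + 1/4*2/3 + 13/54*1/3 = 325/648
  d_3[S1] = 55/108*1/3 + 1/4*1/6 + 13/54*1/6 = 163/648
  d_3[S2] = 55/108*1/6 + 1/4*1/6 + 13/54*1/2 = 20/81
d_3 = (S0=325/648, S1=163/648, S2=20/81)

Answer: 325/648 163/648 20/81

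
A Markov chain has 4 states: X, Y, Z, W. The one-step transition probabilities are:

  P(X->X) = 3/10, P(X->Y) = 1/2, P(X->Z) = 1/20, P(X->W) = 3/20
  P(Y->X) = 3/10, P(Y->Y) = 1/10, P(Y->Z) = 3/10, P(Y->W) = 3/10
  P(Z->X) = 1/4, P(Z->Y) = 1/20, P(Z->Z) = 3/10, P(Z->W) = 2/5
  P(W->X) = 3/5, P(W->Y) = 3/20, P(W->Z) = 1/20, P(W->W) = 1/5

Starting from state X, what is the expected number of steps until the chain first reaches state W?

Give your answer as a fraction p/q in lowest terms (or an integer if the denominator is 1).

Let h_i = expected steps to first reach W from state i.
Boundary: h_W = 0.
First-step equations for the other states:
  h_X = 1 + 3/10*h_X + 1/2*h_Y + 1/20*h_Z + 3/20*h_W
  h_Y = 1 + 3/10*h_X + 1/10*h_Y + 3/10*h_Z + 3/10*h_W
  h_Z = 1 + 1/4*h_X + 1/20*h_Y + 3/10*h_Z + 2/5*h_W

Substituting h_W = 0 and rearranging gives the linear system (I - Q) h = 1:
  [7/10, -1/2, -1/20] . (h_X, h_Y, h_Z) = 1
  [-3/10, 9/10, -3/10] . (h_X, h_Y, h_Z) = 1
  [-1/4, -1/20, 7/10] . (h_X, h_Y, h_Z) = 1

Solving yields:
  h_X = 775/184
  h_Y = 1975/552
  h_Z = 220/69

Starting state is X, so the expected hitting time is h_X = 775/184.

Answer: 775/184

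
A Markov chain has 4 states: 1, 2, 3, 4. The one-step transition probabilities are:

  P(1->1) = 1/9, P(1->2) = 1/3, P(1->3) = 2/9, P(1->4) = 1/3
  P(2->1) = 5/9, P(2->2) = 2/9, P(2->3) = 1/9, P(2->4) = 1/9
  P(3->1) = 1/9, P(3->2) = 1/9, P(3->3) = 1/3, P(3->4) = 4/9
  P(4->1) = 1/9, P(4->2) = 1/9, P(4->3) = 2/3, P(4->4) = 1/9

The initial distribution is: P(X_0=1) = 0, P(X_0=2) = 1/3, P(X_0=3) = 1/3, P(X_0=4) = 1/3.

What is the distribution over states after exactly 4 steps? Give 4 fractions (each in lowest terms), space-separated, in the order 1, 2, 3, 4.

Propagating the distribution step by step (d_{t+1} = d_t * P):
d_0 = (1=0, 2=1/3, 3=1/3, 4=1/3)
  d_1[1] = 0*1/9 + 1/3*5/9 + 1/3*1/9 + 1/3*1/9 = 7/27
  d_1[2] = 0*1/3 + 1/3*2/9 + 1/3*1/9 + 1/3*1/9 = 4/27
  d_1[3] = 0*2/9 + 1/3*1/9 + 1/3*1/3 + 1/3*2/3 = 10/27
  d_1[4] = 0*1/3 + 1/3*1/9 + 1/3*4/9 + 1/3*1/9 = 2/9
d_1 = (1=7/27, 2=4/27, 3=10/27, 4=2/9)
  d_2[1] = 7/27*1/9 + 4/27*5/9 + 10/27*1/9 + 2/9*1/9 = 43/243
  d_2[2] = 7/27*1/3 + 4/27*2/9 + 10/27*1/9 + 2/9*1/9 = 5/27
  d_2[3] = 7/27*2/9 + 4/27*1/9 + 10/27*1/3 + 2/9*2/3 = 28/81
  d_2[4] = 7/27*1/3 + 4/27*1/9 + 10/27*4/9 + 2/9*1/9 = 71/243
d_2 = (1=43/243, 2=5/27, 3=28/81, 4=71/243)
  d_3[1] = 43/243*1/9 + 5/27*5/9 + 28/81*1/9 + 71/243*1/9 = 47/243
  d_3[2] = 43/243*1/3 + 5/27*2/9 + 28/81*1/9 + 71/243*1/9 = 374/2187
  d_3[3] = 43/243*2/9 + 5/27*1/9 + 28/81*1/3 + 71/243*2/3 = 809/2187
  d_3[4] = 43/243*1/3 + 5/27*1/9 + 28/81*4/9 + 71/243*1/9 = 581/2187
d_3 = (1=47/243, 2=374/2187, 3=809/2187, 4=581/2187)
  d_4[1] = 47/243*1/9 + 374/2187*5/9 + 809/2187*1/9 + 581/2187*1/9 = 3683/19683
  d_4[2] = 47/243*1/3 + 374/2187*2/9 + 809/2187*1/9 + 581/2187*1/9 = 3407/19683
  d_4[3] = 47/243*2/9 + 374/2187*1/9 + 809/2187*1/3 + 581/2187*2/3 = 7133/19683
  d_4[4] = 47/243*1/3 + 374/2187*1/9 + 809/2187*4/9 + 581/2187*1/9 = 1820/6561
d_4 = (1=3683/19683, 2=3407/19683, 3=7133/19683, 4=1820/6561)

Answer: 3683/19683 3407/19683 7133/19683 1820/6561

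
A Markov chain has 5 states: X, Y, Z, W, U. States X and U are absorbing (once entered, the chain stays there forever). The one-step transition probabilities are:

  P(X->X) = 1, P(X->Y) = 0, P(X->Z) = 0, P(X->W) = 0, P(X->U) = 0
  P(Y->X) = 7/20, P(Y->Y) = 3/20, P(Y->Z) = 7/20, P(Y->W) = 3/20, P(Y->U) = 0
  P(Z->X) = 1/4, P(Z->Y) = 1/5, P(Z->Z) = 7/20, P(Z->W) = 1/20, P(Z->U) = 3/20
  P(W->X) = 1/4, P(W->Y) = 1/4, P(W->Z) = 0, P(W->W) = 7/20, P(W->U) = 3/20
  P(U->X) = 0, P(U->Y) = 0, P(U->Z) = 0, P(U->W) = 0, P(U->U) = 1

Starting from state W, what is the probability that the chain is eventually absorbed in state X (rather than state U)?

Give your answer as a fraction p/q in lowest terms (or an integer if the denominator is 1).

Let a_i = P(absorbed in X | start in state i).
Boundary conditions: a_X = 1, a_U = 0.
For each transient state i, a_i = sum_j P(i->j) * a_j:
  a_Y = 7/20*a_X + 3/20*a_Y + 7/20*a_Z + 3/20*a_W + 0*a_U
  a_Z = 1/4*a_X + 1/5*a_Y + 7/20*a_Z + 1/20*a_W + 3/20*a_U
  a_W = 1/4*a_X + 1/4*a_Y + 0*a_Z + 7/20*a_W + 3/20*a_U

Substituting a_X = 1 and a_U = 0, rearrange to (I - Q) a = r where r[i] = P(i -> X):
  [17/20, -7/20, -3/20] . (a_Y, a_Z, a_W) = 7/20
  [-1/5, 13/20, -1/20] . (a_Y, a_Z, a_W) = 1/4
  [-1/4, 0, 13/20] . (a_Y, a_Z, a_W) = 1/4

Solving yields:
  a_Y = 1868/2279
  a_Z = 1574/2279
  a_W = 1595/2279

Starting state is W, so the absorption probability is a_W = 1595/2279.

Answer: 1595/2279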